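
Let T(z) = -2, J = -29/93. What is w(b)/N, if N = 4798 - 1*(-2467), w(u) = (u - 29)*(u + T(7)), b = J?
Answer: 117218/12566997 ≈ 0.0093274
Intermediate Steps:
J = -29/93 (J = -29*1/93 = -29/93 ≈ -0.31183)
b = -29/93 ≈ -0.31183
w(u) = (-29 + u)*(-2 + u) (w(u) = (u - 29)*(u - 2) = (-29 + u)*(-2 + u))
N = 7265 (N = 4798 + 2467 = 7265)
w(b)/N = (58 + (-29/93)**2 - 31*(-29/93))/7265 = (58 + 841/8649 + 29/3)*(1/7265) = (586090/8649)*(1/7265) = 117218/12566997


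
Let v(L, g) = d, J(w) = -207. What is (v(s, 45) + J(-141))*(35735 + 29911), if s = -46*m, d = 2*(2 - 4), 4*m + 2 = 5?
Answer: -13851306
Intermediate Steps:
m = 3/4 (m = -1/2 + (1/4)*5 = -1/2 + 5/4 = 3/4 ≈ 0.75000)
d = -4 (d = 2*(-2) = -4)
s = -69/2 (s = -46*3/4 = -69/2 ≈ -34.500)
v(L, g) = -4
(v(s, 45) + J(-141))*(35735 + 29911) = (-4 - 207)*(35735 + 29911) = -211*65646 = -13851306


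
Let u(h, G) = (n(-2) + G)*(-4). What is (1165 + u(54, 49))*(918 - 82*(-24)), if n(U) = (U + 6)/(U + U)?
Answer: 2808078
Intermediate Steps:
n(U) = (6 + U)/(2*U) (n(U) = (6 + U)/((2*U)) = (6 + U)*(1/(2*U)) = (6 + U)/(2*U))
u(h, G) = 4 - 4*G (u(h, G) = ((½)*(6 - 2)/(-2) + G)*(-4) = ((½)*(-½)*4 + G)*(-4) = (-1 + G)*(-4) = 4 - 4*G)
(1165 + u(54, 49))*(918 - 82*(-24)) = (1165 + (4 - 4*49))*(918 - 82*(-24)) = (1165 + (4 - 196))*(918 + 1968) = (1165 - 192)*2886 = 973*2886 = 2808078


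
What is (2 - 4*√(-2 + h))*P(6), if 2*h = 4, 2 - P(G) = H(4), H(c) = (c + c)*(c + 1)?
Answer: -76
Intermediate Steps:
H(c) = 2*c*(1 + c) (H(c) = (2*c)*(1 + c) = 2*c*(1 + c))
P(G) = -38 (P(G) = 2 - 2*4*(1 + 4) = 2 - 2*4*5 = 2 - 1*40 = 2 - 40 = -38)
h = 2 (h = (½)*4 = 2)
(2 - 4*√(-2 + h))*P(6) = (2 - 4*√(-2 + 2))*(-38) = (2 - 4*√0)*(-38) = (2 - 4*0)*(-38) = (2 + 0)*(-38) = 2*(-38) = -76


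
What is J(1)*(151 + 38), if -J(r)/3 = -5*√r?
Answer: 2835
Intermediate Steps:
J(r) = 15*√r (J(r) = -(-15)*√r = 15*√r)
J(1)*(151 + 38) = (15*√1)*(151 + 38) = (15*1)*189 = 15*189 = 2835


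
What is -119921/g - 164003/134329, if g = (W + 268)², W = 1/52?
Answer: -75414316732243/26092060795801 ≈ -2.8903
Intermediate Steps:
W = 1/52 ≈ 0.019231
g = 194239969/2704 (g = (1/52 + 268)² = (13937/52)² = 194239969/2704 ≈ 71834.)
-119921/g - 164003/134329 = -119921/194239969/2704 - 164003/134329 = -119921*2704/194239969 - 164003*1/134329 = -324266384/194239969 - 164003/134329 = -75414316732243/26092060795801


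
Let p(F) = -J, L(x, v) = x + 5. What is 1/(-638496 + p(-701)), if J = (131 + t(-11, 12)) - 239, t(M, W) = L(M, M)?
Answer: -1/638382 ≈ -1.5665e-6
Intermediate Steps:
L(x, v) = 5 + x
t(M, W) = 5 + M
J = -114 (J = (131 + (5 - 11)) - 239 = (131 - 6) - 239 = 125 - 239 = -114)
p(F) = 114 (p(F) = -1*(-114) = 114)
1/(-638496 + p(-701)) = 1/(-638496 + 114) = 1/(-638382) = -1/638382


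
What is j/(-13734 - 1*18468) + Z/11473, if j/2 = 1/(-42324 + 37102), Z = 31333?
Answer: 376351505857/137806172658 ≈ 2.7310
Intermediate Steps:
j = -1/2611 (j = 2/(-42324 + 37102) = 2/(-5222) = 2*(-1/5222) = -1/2611 ≈ -0.00038300)
j/(-13734 - 1*18468) + Z/11473 = -1/(2611*(-13734 - 1*18468)) + 31333/11473 = -1/(2611*(-13734 - 18468)) + 31333*(1/11473) = -1/2611/(-32202) + 31333/11473 = -1/2611*(-1/32202) + 31333/11473 = 1/84079422 + 31333/11473 = 376351505857/137806172658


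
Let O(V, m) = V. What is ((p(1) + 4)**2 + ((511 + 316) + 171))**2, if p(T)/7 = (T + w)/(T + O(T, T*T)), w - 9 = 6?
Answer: 21141604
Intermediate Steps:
w = 15 (w = 9 + 6 = 15)
p(T) = 7*(15 + T)/(2*T) (p(T) = 7*((T + 15)/(T + T)) = 7*((15 + T)/((2*T))) = 7*((1/(2*T))*(15 + T)) = 7*((15 + T)/(2*T)) = 7*(15 + T)/(2*T))
((p(1) + 4)**2 + ((511 + 316) + 171))**2 = (((7/2)*(15 + 1)/1 + 4)**2 + ((511 + 316) + 171))**2 = (((7/2)*1*16 + 4)**2 + (827 + 171))**2 = ((56 + 4)**2 + 998)**2 = (60**2 + 998)**2 = (3600 + 998)**2 = 4598**2 = 21141604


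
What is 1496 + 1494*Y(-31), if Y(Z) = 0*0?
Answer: 1496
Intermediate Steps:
Y(Z) = 0
1496 + 1494*Y(-31) = 1496 + 1494*0 = 1496 + 0 = 1496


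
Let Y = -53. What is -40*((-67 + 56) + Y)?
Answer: 2560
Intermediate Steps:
-40*((-67 + 56) + Y) = -40*((-67 + 56) - 53) = -40*(-11 - 53) = -40*(-64) = 2560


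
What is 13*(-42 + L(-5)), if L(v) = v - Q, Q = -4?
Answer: -559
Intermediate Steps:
L(v) = 4 + v (L(v) = v - 1*(-4) = v + 4 = 4 + v)
13*(-42 + L(-5)) = 13*(-42 + (4 - 5)) = 13*(-42 - 1) = 13*(-43) = -559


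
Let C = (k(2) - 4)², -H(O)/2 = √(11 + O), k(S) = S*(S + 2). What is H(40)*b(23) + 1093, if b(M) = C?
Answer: 1093 - 32*√51 ≈ 864.47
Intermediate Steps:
k(S) = S*(2 + S)
H(O) = -2*√(11 + O)
C = 16 (C = (2*(2 + 2) - 4)² = (2*4 - 4)² = (8 - 4)² = 4² = 16)
b(M) = 16
H(40)*b(23) + 1093 = -2*√(11 + 40)*16 + 1093 = -2*√51*16 + 1093 = -32*√51 + 1093 = 1093 - 32*√51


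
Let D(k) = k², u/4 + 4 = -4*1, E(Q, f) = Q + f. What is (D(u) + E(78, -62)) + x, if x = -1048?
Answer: -8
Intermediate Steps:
u = -32 (u = -16 + 4*(-4*1) = -16 + 4*(-4) = -16 - 16 = -32)
(D(u) + E(78, -62)) + x = ((-32)² + (78 - 62)) - 1048 = (1024 + 16) - 1048 = 1040 - 1048 = -8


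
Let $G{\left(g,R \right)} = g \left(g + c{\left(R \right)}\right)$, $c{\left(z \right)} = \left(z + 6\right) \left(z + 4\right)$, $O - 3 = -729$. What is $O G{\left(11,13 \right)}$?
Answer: $-2667324$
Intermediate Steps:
$O = -726$ ($O = 3 - 729 = -726$)
$c{\left(z \right)} = \left(4 + z\right) \left(6 + z\right)$ ($c{\left(z \right)} = \left(6 + z\right) \left(4 + z\right) = \left(4 + z\right) \left(6 + z\right)$)
$G{\left(g,R \right)} = g \left(24 + g + R^{2} + 10 R\right)$ ($G{\left(g,R \right)} = g \left(g + \left(24 + R^{2} + 10 R\right)\right) = g \left(24 + g + R^{2} + 10 R\right)$)
$O G{\left(11,13 \right)} = - 726 \cdot 11 \left(24 + 11 + 13^{2} + 10 \cdot 13\right) = - 726 \cdot 11 \left(24 + 11 + 169 + 130\right) = - 726 \cdot 11 \cdot 334 = \left(-726\right) 3674 = -2667324$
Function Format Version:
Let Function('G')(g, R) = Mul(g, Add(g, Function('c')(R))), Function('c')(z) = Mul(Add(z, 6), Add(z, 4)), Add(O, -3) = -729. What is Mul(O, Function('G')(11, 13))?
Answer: -2667324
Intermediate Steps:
O = -726 (O = Add(3, -729) = -726)
Function('c')(z) = Mul(Add(4, z), Add(6, z)) (Function('c')(z) = Mul(Add(6, z), Add(4, z)) = Mul(Add(4, z), Add(6, z)))
Function('G')(g, R) = Mul(g, Add(24, g, Pow(R, 2), Mul(10, R))) (Function('G')(g, R) = Mul(g, Add(g, Add(24, Pow(R, 2), Mul(10, R)))) = Mul(g, Add(24, g, Pow(R, 2), Mul(10, R))))
Mul(O, Function('G')(11, 13)) = Mul(-726, Mul(11, Add(24, 11, Pow(13, 2), Mul(10, 13)))) = Mul(-726, Mul(11, Add(24, 11, 169, 130))) = Mul(-726, Mul(11, 334)) = Mul(-726, 3674) = -2667324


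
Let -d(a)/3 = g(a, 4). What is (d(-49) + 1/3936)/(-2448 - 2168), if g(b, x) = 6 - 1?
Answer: 59039/18168576 ≈ 0.0032495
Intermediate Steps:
g(b, x) = 5
d(a) = -15 (d(a) = -3*5 = -15)
(d(-49) + 1/3936)/(-2448 - 2168) = (-15 + 1/3936)/(-2448 - 2168) = (-15 + 1/3936)/(-4616) = -59039/3936*(-1/4616) = 59039/18168576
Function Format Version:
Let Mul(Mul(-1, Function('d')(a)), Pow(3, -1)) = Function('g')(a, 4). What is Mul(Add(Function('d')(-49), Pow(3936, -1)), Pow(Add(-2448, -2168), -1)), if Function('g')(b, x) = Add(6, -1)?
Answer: Rational(59039, 18168576) ≈ 0.0032495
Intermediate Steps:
Function('g')(b, x) = 5
Function('d')(a) = -15 (Function('d')(a) = Mul(-3, 5) = -15)
Mul(Add(Function('d')(-49), Pow(3936, -1)), Pow(Add(-2448, -2168), -1)) = Mul(Add(-15, Pow(3936, -1)), Pow(Add(-2448, -2168), -1)) = Mul(Add(-15, Rational(1, 3936)), Pow(-4616, -1)) = Mul(Rational(-59039, 3936), Rational(-1, 4616)) = Rational(59039, 18168576)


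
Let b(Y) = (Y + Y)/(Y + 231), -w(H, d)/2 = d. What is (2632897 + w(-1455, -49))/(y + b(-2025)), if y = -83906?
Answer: -787265505/25087219 ≈ -31.381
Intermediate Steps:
w(H, d) = -2*d
b(Y) = 2*Y/(231 + Y) (b(Y) = (2*Y)/(231 + Y) = 2*Y/(231 + Y))
(2632897 + w(-1455, -49))/(y + b(-2025)) = (2632897 - 2*(-49))/(-83906 + 2*(-2025)/(231 - 2025)) = (2632897 + 98)/(-83906 + 2*(-2025)/(-1794)) = 2632995/(-83906 + 2*(-2025)*(-1/1794)) = 2632995/(-83906 + 675/299) = 2632995/(-25087219/299) = 2632995*(-299/25087219) = -787265505/25087219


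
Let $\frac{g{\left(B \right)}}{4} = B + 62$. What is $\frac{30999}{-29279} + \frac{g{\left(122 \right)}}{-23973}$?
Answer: $- \frac{764688371}{701905467} \approx -1.0894$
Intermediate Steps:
$g{\left(B \right)} = 248 + 4 B$ ($g{\left(B \right)} = 4 \left(B + 62\right) = 4 \left(62 + B\right) = 248 + 4 B$)
$\frac{30999}{-29279} + \frac{g{\left(122 \right)}}{-23973} = \frac{30999}{-29279} + \frac{248 + 4 \cdot 122}{-23973} = 30999 \left(- \frac{1}{29279}\right) + \left(248 + 488\right) \left(- \frac{1}{23973}\right) = - \frac{30999}{29279} + 736 \left(- \frac{1}{23973}\right) = - \frac{30999}{29279} - \frac{736}{23973} = - \frac{764688371}{701905467}$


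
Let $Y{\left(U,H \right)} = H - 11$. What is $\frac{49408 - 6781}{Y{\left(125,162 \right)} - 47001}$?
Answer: $- \frac{42627}{46850} \approx -0.90986$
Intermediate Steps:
$Y{\left(U,H \right)} = -11 + H$
$\frac{49408 - 6781}{Y{\left(125,162 \right)} - 47001} = \frac{49408 - 6781}{\left(-11 + 162\right) - 47001} = \frac{42627}{151 - 47001} = \frac{42627}{-46850} = 42627 \left(- \frac{1}{46850}\right) = - \frac{42627}{46850}$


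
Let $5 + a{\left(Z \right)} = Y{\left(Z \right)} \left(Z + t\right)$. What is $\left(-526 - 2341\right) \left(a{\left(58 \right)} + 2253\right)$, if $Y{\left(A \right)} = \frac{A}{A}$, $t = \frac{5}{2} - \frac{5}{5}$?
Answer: $- \frac{13231205}{2} \approx -6.6156 \cdot 10^{6}$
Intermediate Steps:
$t = \frac{3}{2}$ ($t = 5 \cdot \frac{1}{2} - 1 = \frac{5}{2} - 1 = \frac{3}{2} \approx 1.5$)
$Y{\left(A \right)} = 1$
$a{\left(Z \right)} = - \frac{7}{2} + Z$ ($a{\left(Z \right)} = -5 + 1 \left(Z + \frac{3}{2}\right) = -5 + 1 \left(\frac{3}{2} + Z\right) = -5 + \left(\frac{3}{2} + Z\right) = - \frac{7}{2} + Z$)
$\left(-526 - 2341\right) \left(a{\left(58 \right)} + 2253\right) = \left(-526 - 2341\right) \left(\left(- \frac{7}{2} + 58\right) + 2253\right) = - 2867 \left(\frac{109}{2} + 2253\right) = \left(-2867\right) \frac{4615}{2} = - \frac{13231205}{2}$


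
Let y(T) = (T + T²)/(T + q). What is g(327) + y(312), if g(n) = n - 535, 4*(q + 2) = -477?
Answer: 231920/763 ≈ 303.96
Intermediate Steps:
q = -485/4 (q = -2 + (¼)*(-477) = -2 - 477/4 = -485/4 ≈ -121.25)
g(n) = -535 + n
y(T) = (T + T²)/(-485/4 + T) (y(T) = (T + T²)/(T - 485/4) = (T + T²)/(-485/4 + T))
g(327) + y(312) = (-535 + 327) + 4*312*(1 + 312)/(-485 + 4*312) = -208 + 4*312*313/(-485 + 1248) = -208 + 4*312*313/763 = -208 + 4*312*(1/763)*313 = -208 + 390624/763 = 231920/763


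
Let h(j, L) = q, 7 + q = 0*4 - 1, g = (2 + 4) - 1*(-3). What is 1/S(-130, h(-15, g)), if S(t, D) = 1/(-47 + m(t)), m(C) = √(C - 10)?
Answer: -47 + 2*I*√35 ≈ -47.0 + 11.832*I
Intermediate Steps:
g = 9 (g = 6 + 3 = 9)
m(C) = √(-10 + C)
q = -8 (q = -7 + (0*4 - 1) = -7 + (0 - 1) = -7 - 1 = -8)
h(j, L) = -8
S(t, D) = 1/(-47 + √(-10 + t))
1/S(-130, h(-15, g)) = 1/(1/(-47 + √(-10 - 130))) = 1/(1/(-47 + √(-140))) = 1/(1/(-47 + 2*I*√35)) = -47 + 2*I*√35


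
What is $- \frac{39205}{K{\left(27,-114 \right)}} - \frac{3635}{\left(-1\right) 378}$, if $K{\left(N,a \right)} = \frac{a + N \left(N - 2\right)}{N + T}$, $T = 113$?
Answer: $- \frac{690896455}{70686} \approx -9774.2$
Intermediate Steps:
$K{\left(N,a \right)} = \frac{a + N \left(-2 + N\right)}{113 + N}$ ($K{\left(N,a \right)} = \frac{a + N \left(N - 2\right)}{N + 113} = \frac{a + N \left(-2 + N\right)}{113 + N}$)
$- \frac{39205}{K{\left(27,-114 \right)}} - \frac{3635}{\left(-1\right) 378} = - \frac{39205}{\frac{1}{113 + 27} \left(-114 + 27^{2} - 54\right)} - \frac{3635}{\left(-1\right) 378} = - \frac{39205}{\frac{1}{140} \left(-114 + 729 - 54\right)} - \frac{3635}{-378} = - \frac{39205}{\frac{1}{140} \cdot 561} - - \frac{3635}{378} = - \frac{39205}{\frac{561}{140}} + \frac{3635}{378} = \left(-39205\right) \frac{140}{561} + \frac{3635}{378} = - \frac{5488700}{561} + \frac{3635}{378} = - \frac{690896455}{70686}$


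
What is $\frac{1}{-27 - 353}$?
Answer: $- \frac{1}{380} \approx -0.0026316$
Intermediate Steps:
$\frac{1}{-27 - 353} = \frac{1}{-380} = - \frac{1}{380}$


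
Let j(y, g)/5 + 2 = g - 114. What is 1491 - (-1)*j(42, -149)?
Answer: 166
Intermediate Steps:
j(y, g) = -580 + 5*g (j(y, g) = -10 + 5*(g - 114) = -10 + 5*(-114 + g) = -10 + (-570 + 5*g) = -580 + 5*g)
1491 - (-1)*j(42, -149) = 1491 - (-1)*(-580 + 5*(-149)) = 1491 - (-1)*(-580 - 745) = 1491 - (-1)*(-1325) = 1491 - 1*1325 = 1491 - 1325 = 166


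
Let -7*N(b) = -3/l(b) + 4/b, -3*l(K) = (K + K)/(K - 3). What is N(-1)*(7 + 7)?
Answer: -28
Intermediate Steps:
l(K) = -2*K/(3*(-3 + K)) (l(K) = -(K + K)/(3*(K - 3)) = -2*K/(3*(-3 + K)))
N(b) = -4/(7*b) - 3*(-9 + 3*b)/(14*b) (N(b) = -(-3*(-(-9 + 3*b)/(2*b)) + 4/b)/7 = -(-(-3)*(-9 + 3*b)/(2*b) + 4/b)/7 = -(3*(-9 + 3*b)/(2*b) + 4/b)/7 = -(4/b + 3*(-9 + 3*b)/(2*b))/7 = -4/(7*b) - 3*(-9 + 3*b)/(14*b))
N(-1)*(7 + 7) = ((1/14)*(19 - 9*(-1))/(-1))*(7 + 7) = ((1/14)*(-1)*(19 + 9))*14 = ((1/14)*(-1)*28)*14 = -2*14 = -28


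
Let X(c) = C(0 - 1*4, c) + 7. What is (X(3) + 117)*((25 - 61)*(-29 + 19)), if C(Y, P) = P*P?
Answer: 47880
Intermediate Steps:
C(Y, P) = P**2
X(c) = 7 + c**2 (X(c) = c**2 + 7 = 7 + c**2)
(X(3) + 117)*((25 - 61)*(-29 + 19)) = ((7 + 3**2) + 117)*((25 - 61)*(-29 + 19)) = ((7 + 9) + 117)*(-36*(-10)) = (16 + 117)*360 = 133*360 = 47880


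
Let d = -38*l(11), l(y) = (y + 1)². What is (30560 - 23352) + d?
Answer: 1736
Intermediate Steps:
l(y) = (1 + y)²
d = -5472 (d = -38*(1 + 11)² = -38*12² = -38*144 = -5472)
(30560 - 23352) + d = (30560 - 23352) - 5472 = 7208 - 5472 = 1736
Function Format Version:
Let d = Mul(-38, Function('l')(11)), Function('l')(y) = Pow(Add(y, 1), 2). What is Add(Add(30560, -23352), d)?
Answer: 1736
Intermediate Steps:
Function('l')(y) = Pow(Add(1, y), 2)
d = -5472 (d = Mul(-38, Pow(Add(1, 11), 2)) = Mul(-38, Pow(12, 2)) = Mul(-38, 144) = -5472)
Add(Add(30560, -23352), d) = Add(Add(30560, -23352), -5472) = Add(7208, -5472) = 1736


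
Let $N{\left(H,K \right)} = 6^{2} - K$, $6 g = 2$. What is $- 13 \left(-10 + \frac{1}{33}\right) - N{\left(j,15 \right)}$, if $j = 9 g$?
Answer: $\frac{3584}{33} \approx 108.61$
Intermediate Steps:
$g = \frac{1}{3}$ ($g = \frac{1}{6} \cdot 2 = \frac{1}{3} \approx 0.33333$)
$j = 3$ ($j = 9 \cdot \frac{1}{3} = 3$)
$N{\left(H,K \right)} = 36 - K$
$- 13 \left(-10 + \frac{1}{33}\right) - N{\left(j,15 \right)} = - 13 \left(-10 + \frac{1}{33}\right) - \left(36 - 15\right) = \left(-13\right) \left(- \frac{329}{33}\right) - 21 = \frac{4277}{33} - 21 = \frac{3584}{33}$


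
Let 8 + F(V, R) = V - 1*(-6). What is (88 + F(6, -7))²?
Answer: 8464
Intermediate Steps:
F(V, R) = -2 + V (F(V, R) = -8 + (V - 1*(-6)) = -8 + (V + 6) = -8 + (6 + V) = -2 + V)
(88 + F(6, -7))² = (88 + (-2 + 6))² = (88 + 4)² = 92² = 8464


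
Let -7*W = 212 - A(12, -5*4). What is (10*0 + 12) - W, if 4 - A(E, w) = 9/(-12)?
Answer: 1165/28 ≈ 41.607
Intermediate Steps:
A(E, w) = 19/4 (A(E, w) = 4 - 9/(-12) = 4 - 9*(-1)/12 = 4 - 1*(-3/4) = 4 + 3/4 = 19/4)
W = -829/28 (W = -(212 - 1*19/4)/7 = -(212 - 19/4)/7 = -1/7*829/4 = -829/28 ≈ -29.607)
(10*0 + 12) - W = (10*0 + 12) - 1*(-829/28) = (0 + 12) + 829/28 = 12 + 829/28 = 1165/28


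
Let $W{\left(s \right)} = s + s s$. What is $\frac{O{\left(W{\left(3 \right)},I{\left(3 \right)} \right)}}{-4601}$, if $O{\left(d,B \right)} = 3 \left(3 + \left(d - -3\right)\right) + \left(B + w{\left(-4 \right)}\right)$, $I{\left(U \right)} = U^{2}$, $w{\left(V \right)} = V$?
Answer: $- \frac{59}{4601} \approx -0.012823$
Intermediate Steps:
$W{\left(s \right)} = s + s^{2}$
$O{\left(d,B \right)} = 14 + B + 3 d$ ($O{\left(d,B \right)} = 3 \left(3 + \left(d - -3\right)\right) + \left(B - 4\right) = 3 \left(3 + \left(d + 3\right)\right) + \left(-4 + B\right) = 3 \left(3 + \left(3 + d\right)\right) + \left(-4 + B\right) = 3 \left(6 + d\right) + \left(-4 + B\right) = \left(18 + 3 d\right) + \left(-4 + B\right) = 14 + B + 3 d$)
$\frac{O{\left(W{\left(3 \right)},I{\left(3 \right)} \right)}}{-4601} = \frac{14 + 3^{2} + 3 \cdot 3 \left(1 + 3\right)}{-4601} = \left(14 + 9 + 3 \cdot 3 \cdot 4\right) \left(- \frac{1}{4601}\right) = \left(14 + 9 + 3 \cdot 12\right) \left(- \frac{1}{4601}\right) = \left(14 + 9 + 36\right) \left(- \frac{1}{4601}\right) = 59 \left(- \frac{1}{4601}\right) = - \frac{59}{4601}$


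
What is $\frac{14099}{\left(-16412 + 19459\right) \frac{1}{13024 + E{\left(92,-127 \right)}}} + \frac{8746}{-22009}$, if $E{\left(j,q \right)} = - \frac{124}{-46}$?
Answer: $\frac{4042220725376}{67061423} \approx 60276.0$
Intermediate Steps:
$E{\left(j,q \right)} = \frac{62}{23}$ ($E{\left(j,q \right)} = \left(-124\right) \left(- \frac{1}{46}\right) = \frac{62}{23}$)
$\frac{14099}{\left(-16412 + 19459\right) \frac{1}{13024 + E{\left(92,-127 \right)}}} + \frac{8746}{-22009} = \frac{14099}{\left(-16412 + 19459\right) \frac{1}{13024 + \frac{62}{23}}} + \frac{8746}{-22009} = \frac{14099}{3047 \frac{1}{\frac{299614}{23}}} + 8746 \left(- \frac{1}{22009}\right) = \frac{14099}{3047 \cdot \frac{23}{299614}} - \frac{8746}{22009} = \frac{14099}{\frac{70081}{299614}} - \frac{8746}{22009} = 14099 \cdot \frac{299614}{70081} - \frac{8746}{22009} = \frac{183663382}{3047} - \frac{8746}{22009} = \frac{4042220725376}{67061423}$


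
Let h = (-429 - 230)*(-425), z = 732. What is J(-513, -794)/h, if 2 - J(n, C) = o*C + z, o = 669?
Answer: 530456/280075 ≈ 1.8940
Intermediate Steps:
J(n, C) = -730 - 669*C (J(n, C) = 2 - (669*C + 732) = 2 - (732 + 669*C) = 2 + (-732 - 669*C) = -730 - 669*C)
h = 280075 (h = -659*(-425) = 280075)
J(-513, -794)/h = (-730 - 669*(-794))/280075 = (-730 + 531186)*(1/280075) = 530456*(1/280075) = 530456/280075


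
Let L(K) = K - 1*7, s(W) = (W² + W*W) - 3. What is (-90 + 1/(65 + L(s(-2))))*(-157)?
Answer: 890033/63 ≈ 14128.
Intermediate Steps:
s(W) = -3 + 2*W² (s(W) = (W² + W²) - 3 = 2*W² - 3 = -3 + 2*W²)
L(K) = -7 + K (L(K) = K - 7 = -7 + K)
(-90 + 1/(65 + L(s(-2))))*(-157) = (-90 + 1/(65 + (-7 + (-3 + 2*(-2)²))))*(-157) = (-90 + 1/(65 + (-7 + (-3 + 2*4))))*(-157) = (-90 + 1/(65 + (-7 + (-3 + 8))))*(-157) = (-90 + 1/(65 + (-7 + 5)))*(-157) = (-90 + 1/(65 - 2))*(-157) = (-90 + 1/63)*(-157) = -5669/63*(-157) = 890033/63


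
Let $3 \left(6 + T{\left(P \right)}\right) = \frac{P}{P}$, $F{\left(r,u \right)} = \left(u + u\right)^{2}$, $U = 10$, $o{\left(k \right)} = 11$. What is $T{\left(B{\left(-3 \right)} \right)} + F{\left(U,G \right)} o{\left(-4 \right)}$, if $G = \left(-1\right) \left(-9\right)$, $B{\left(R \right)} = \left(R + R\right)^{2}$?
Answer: $\frac{10675}{3} \approx 3558.3$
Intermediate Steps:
$B{\left(R \right)} = 4 R^{2}$ ($B{\left(R \right)} = \left(2 R\right)^{2} = 4 R^{2}$)
$G = 9$
$F{\left(r,u \right)} = 4 u^{2}$ ($F{\left(r,u \right)} = \left(2 u\right)^{2} = 4 u^{2}$)
$T{\left(P \right)} = - \frac{17}{3}$ ($T{\left(P \right)} = -6 + \frac{P \frac{1}{P}}{3} = -6 + \frac{1}{3} \cdot 1 = -6 + \frac{1}{3} = - \frac{17}{3}$)
$T{\left(B{\left(-3 \right)} \right)} + F{\left(U,G \right)} o{\left(-4 \right)} = - \frac{17}{3} + 4 \cdot 9^{2} \cdot 11 = - \frac{17}{3} + 4 \cdot 81 \cdot 11 = - \frac{17}{3} + 324 \cdot 11 = - \frac{17}{3} + 3564 = \frac{10675}{3}$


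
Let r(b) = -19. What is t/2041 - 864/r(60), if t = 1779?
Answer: 1797225/38779 ≈ 46.345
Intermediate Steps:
t/2041 - 864/r(60) = 1779/2041 - 864/(-19) = 1779*(1/2041) - 864*(-1/19) = 1779/2041 + 864/19 = 1797225/38779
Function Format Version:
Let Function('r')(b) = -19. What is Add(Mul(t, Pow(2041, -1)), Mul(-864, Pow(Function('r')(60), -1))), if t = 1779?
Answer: Rational(1797225, 38779) ≈ 46.345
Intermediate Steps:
Add(Mul(t, Pow(2041, -1)), Mul(-864, Pow(Function('r')(60), -1))) = Add(Mul(1779, Pow(2041, -1)), Mul(-864, Pow(-19, -1))) = Add(Mul(1779, Rational(1, 2041)), Mul(-864, Rational(-1, 19))) = Add(Rational(1779, 2041), Rational(864, 19)) = Rational(1797225, 38779)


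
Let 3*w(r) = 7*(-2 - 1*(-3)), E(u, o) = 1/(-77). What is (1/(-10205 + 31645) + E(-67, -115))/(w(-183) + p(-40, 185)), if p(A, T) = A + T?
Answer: -64089/729688960 ≈ -8.7831e-5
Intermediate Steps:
E(u, o) = -1/77
w(r) = 7/3 (w(r) = (7*(-2 - 1*(-3)))/3 = (7*(-2 + 3))/3 = (7*1)/3 = (⅓)*7 = 7/3)
(1/(-10205 + 31645) + E(-67, -115))/(w(-183) + p(-40, 185)) = (1/(-10205 + 31645) - 1/77)/(7/3 + (-40 + 185)) = (1/21440 - 1/77)/(7/3 + 145) = (1/21440 - 1/77)/(442/3) = -21363/1650880*3/442 = -64089/729688960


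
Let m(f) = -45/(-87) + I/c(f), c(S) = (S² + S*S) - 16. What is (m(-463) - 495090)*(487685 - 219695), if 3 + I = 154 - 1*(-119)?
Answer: -824795078907661200/6216469 ≈ -1.3268e+11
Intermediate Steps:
c(S) = -16 + 2*S² (c(S) = (S² + S²) - 16 = 2*S² - 16 = -16 + 2*S²)
I = 270 (I = -3 + (154 - 1*(-119)) = -3 + (154 + 119) = -3 + 273 = 270)
m(f) = 15/29 + 270/(-16 + 2*f²) (m(f) = -45/(-87) + 270/(-16 + 2*f²) = -45*(-1/87) + 270/(-16 + 2*f²) = 15/29 + 270/(-16 + 2*f²))
(m(-463) - 495090)*(487685 - 219695) = (15*(253 + (-463)²)/(29*(-8 + (-463)²)) - 495090)*(487685 - 219695) = (15*(253 + 214369)/(29*(-8 + 214369)) - 495090)*267990 = ((15/29)*214622/214361 - 495090)*267990 = ((15/29)*(1/214361)*214622 - 495090)*267990 = (3219330/6216469 - 495090)*267990 = -3077708417880/6216469*267990 = -824795078907661200/6216469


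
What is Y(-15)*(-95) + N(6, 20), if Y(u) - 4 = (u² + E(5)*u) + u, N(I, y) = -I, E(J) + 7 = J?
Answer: -23186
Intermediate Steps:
E(J) = -7 + J
Y(u) = 4 + u² - u (Y(u) = 4 + ((u² + (-7 + 5)*u) + u) = 4 + ((u² - 2*u) + u) = 4 + (u² - u) = 4 + u² - u)
Y(-15)*(-95) + N(6, 20) = (4 + (-15)² - 1*(-15))*(-95) - 1*6 = (4 + 225 + 15)*(-95) - 6 = 244*(-95) - 6 = -23180 - 6 = -23186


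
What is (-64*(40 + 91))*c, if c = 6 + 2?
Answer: -67072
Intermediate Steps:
c = 8
(-64*(40 + 91))*c = -64*(40 + 91)*8 = -64*131*8 = -8384*8 = -67072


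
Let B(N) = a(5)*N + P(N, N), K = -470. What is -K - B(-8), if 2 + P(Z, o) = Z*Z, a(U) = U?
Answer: 448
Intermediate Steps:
P(Z, o) = -2 + Z² (P(Z, o) = -2 + Z*Z = -2 + Z²)
B(N) = -2 + N² + 5*N (B(N) = 5*N + (-2 + N²) = -2 + N² + 5*N)
-K - B(-8) = -1*(-470) - (-2 + (-8)² + 5*(-8)) = 470 - (-2 + 64 - 40) = 470 - 1*22 = 470 - 22 = 448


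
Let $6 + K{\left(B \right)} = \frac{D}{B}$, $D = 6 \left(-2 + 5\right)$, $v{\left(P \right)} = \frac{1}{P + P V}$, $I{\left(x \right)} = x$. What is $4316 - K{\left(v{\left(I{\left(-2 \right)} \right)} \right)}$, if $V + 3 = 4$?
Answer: $4394$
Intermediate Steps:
$V = 1$ ($V = -3 + 4 = 1$)
$v{\left(P \right)} = \frac{1}{2 P}$ ($v{\left(P \right)} = \frac{1}{P + P 1} = \frac{1}{P + P} = \frac{1}{2 P}$)
$D = 18$ ($D = 6 \cdot 3 = 18$)
$K{\left(B \right)} = -6 + \frac{18}{B}$
$4316 - K{\left(v{\left(I{\left(-2 \right)} \right)} \right)} = 4316 - \left(-6 + \frac{18}{\frac{1}{2} \frac{1}{-2}}\right) = 4316 - \left(-6 + \frac{18}{\frac{1}{2} \left(- \frac{1}{2}\right)}\right) = 4316 - \left(-6 + \frac{18}{- \frac{1}{4}}\right) = 4316 - \left(-6 + 18 \left(-4\right)\right) = 4316 - \left(-6 - 72\right) = 4316 - -78 = 4316 + 78 = 4394$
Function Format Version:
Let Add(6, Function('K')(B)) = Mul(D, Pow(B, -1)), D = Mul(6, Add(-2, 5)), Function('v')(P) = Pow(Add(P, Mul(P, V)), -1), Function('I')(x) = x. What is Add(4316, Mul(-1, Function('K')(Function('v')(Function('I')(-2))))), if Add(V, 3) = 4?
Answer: 4394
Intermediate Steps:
V = 1 (V = Add(-3, 4) = 1)
Function('v')(P) = Mul(Rational(1, 2), Pow(P, -1)) (Function('v')(P) = Pow(Add(P, Mul(P, 1)), -1) = Pow(Add(P, P), -1) = Pow(Mul(2, P), -1) = Mul(Rational(1, 2), Pow(P, -1)))
D = 18 (D = Mul(6, 3) = 18)
Function('K')(B) = Add(-6, Mul(18, Pow(B, -1)))
Add(4316, Mul(-1, Function('K')(Function('v')(Function('I')(-2))))) = Add(4316, Mul(-1, Add(-6, Mul(18, Pow(Mul(Rational(1, 2), Pow(-2, -1)), -1))))) = Add(4316, Mul(-1, Add(-6, Mul(18, Pow(Mul(Rational(1, 2), Rational(-1, 2)), -1))))) = Add(4316, Mul(-1, Add(-6, Mul(18, Pow(Rational(-1, 4), -1))))) = Add(4316, Mul(-1, Add(-6, Mul(18, -4)))) = Add(4316, Mul(-1, Add(-6, -72))) = Add(4316, Mul(-1, -78)) = Add(4316, 78) = 4394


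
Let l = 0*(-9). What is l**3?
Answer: 0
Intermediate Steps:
l = 0
l**3 = 0**3 = 0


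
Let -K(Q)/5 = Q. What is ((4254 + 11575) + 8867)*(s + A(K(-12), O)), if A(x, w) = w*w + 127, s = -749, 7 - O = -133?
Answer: 468680688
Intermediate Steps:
O = 140 (O = 7 - 1*(-133) = 7 + 133 = 140)
K(Q) = -5*Q
A(x, w) = 127 + w**2 (A(x, w) = w**2 + 127 = 127 + w**2)
((4254 + 11575) + 8867)*(s + A(K(-12), O)) = ((4254 + 11575) + 8867)*(-749 + (127 + 140**2)) = (15829 + 8867)*(-749 + (127 + 19600)) = 24696*(-749 + 19727) = 24696*18978 = 468680688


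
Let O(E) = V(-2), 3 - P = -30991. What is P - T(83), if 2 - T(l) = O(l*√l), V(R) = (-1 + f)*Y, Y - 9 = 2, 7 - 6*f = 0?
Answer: 185963/6 ≈ 30994.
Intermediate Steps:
f = 7/6 (f = 7/6 - ⅙*0 = 7/6 + 0 = 7/6 ≈ 1.1667)
Y = 11 (Y = 9 + 2 = 11)
P = 30994 (P = 3 - 1*(-30991) = 3 + 30991 = 30994)
V(R) = 11/6 (V(R) = (-1 + 7/6)*11 = (⅙)*11 = 11/6)
O(E) = 11/6
T(l) = ⅙ (T(l) = 2 - 1*11/6 = 2 - 11/6 = ⅙)
P - T(83) = 30994 - 1*⅙ = 30994 - ⅙ = 185963/6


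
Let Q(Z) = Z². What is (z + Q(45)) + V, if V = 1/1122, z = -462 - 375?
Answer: 1332937/1122 ≈ 1188.0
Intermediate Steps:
z = -837
V = 1/1122 ≈ 0.00089127
(z + Q(45)) + V = (-837 + 45²) + 1/1122 = (-837 + 2025) + 1/1122 = 1188 + 1/1122 = 1332937/1122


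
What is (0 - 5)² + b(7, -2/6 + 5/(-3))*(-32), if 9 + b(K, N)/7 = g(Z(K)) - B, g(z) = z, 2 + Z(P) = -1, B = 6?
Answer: 4057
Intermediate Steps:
Z(P) = -3 (Z(P) = -2 - 1 = -3)
b(K, N) = -126 (b(K, N) = -63 + 7*(-3 - 1*6) = -63 + 7*(-3 - 6) = -63 + 7*(-9) = -63 - 63 = -126)
(0 - 5)² + b(7, -2/6 + 5/(-3))*(-32) = (0 - 5)² - 126*(-32) = (-5)² + 4032 = 25 + 4032 = 4057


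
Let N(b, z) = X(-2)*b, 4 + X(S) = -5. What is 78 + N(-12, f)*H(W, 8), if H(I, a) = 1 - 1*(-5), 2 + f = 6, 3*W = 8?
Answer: 726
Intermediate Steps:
W = 8/3 (W = (1/3)*8 = 8/3 ≈ 2.6667)
X(S) = -9 (X(S) = -4 - 5 = -9)
f = 4 (f = -2 + 6 = 4)
N(b, z) = -9*b
H(I, a) = 6 (H(I, a) = 1 + 5 = 6)
78 + N(-12, f)*H(W, 8) = 78 - 9*(-12)*6 = 78 + 108*6 = 78 + 648 = 726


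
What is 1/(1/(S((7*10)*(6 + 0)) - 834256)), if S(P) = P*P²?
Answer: 73253744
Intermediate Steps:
S(P) = P³
1/(1/(S((7*10)*(6 + 0)) - 834256)) = 1/(1/(((7*10)*(6 + 0))³ - 834256)) = 1/(1/((70*6)³ - 834256)) = 1/(1/(420³ - 834256)) = 1/(1/(74088000 - 834256)) = 1/(1/73253744) = 73253744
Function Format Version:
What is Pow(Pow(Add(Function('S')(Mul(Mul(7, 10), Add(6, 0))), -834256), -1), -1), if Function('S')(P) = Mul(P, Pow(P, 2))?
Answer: 73253744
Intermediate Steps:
Function('S')(P) = Pow(P, 3)
Pow(Pow(Add(Function('S')(Mul(Mul(7, 10), Add(6, 0))), -834256), -1), -1) = Pow(Pow(Add(Pow(Mul(Mul(7, 10), Add(6, 0)), 3), -834256), -1), -1) = Pow(Pow(Add(Pow(Mul(70, 6), 3), -834256), -1), -1) = Pow(Pow(Add(Pow(420, 3), -834256), -1), -1) = Pow(Pow(Add(74088000, -834256), -1), -1) = Pow(Pow(73253744, -1), -1) = Pow(Rational(1, 73253744), -1) = 73253744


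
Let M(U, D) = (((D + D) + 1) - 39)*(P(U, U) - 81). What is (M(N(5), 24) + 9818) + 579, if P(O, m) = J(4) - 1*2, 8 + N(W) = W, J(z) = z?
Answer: 9607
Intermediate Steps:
N(W) = -8 + W
P(O, m) = 2 (P(O, m) = 4 - 1*2 = 4 - 2 = 2)
M(U, D) = 3002 - 158*D (M(U, D) = (((D + D) + 1) - 39)*(2 - 81) = ((2*D + 1) - 39)*(-79) = ((1 + 2*D) - 39)*(-79) = (-38 + 2*D)*(-79) = 3002 - 158*D)
(M(N(5), 24) + 9818) + 579 = ((3002 - 158*24) + 9818) + 579 = ((3002 - 3792) + 9818) + 579 = (-790 + 9818) + 579 = 9028 + 579 = 9607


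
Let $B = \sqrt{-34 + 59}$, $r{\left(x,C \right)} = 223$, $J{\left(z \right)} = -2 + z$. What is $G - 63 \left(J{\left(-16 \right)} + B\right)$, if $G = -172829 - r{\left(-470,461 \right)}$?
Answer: $-172233$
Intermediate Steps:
$B = 5$ ($B = \sqrt{25} = 5$)
$G = -173052$ ($G = -172829 - 223 = -173052$)
$G - 63 \left(J{\left(-16 \right)} + B\right) = -173052 - 63 \left(\left(-2 - 16\right) + 5\right) = -173052 - 63 \left(-18 + 5\right) = -173052 - -819 = -173052 + 819 = -172233$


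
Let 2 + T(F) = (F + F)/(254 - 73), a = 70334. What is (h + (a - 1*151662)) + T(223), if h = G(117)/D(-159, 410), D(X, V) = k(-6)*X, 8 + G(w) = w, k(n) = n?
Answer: -14043131207/172674 ≈ -81327.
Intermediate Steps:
G(w) = -8 + w
D(X, V) = -6*X
T(F) = -2 + 2*F/181 (T(F) = -2 + (F + F)/(254 - 73) = -2 + (2*F)/181 = -2 + (2*F)*(1/181) = -2 + 2*F/181)
h = 109/954 (h = (-8 + 117)/((-6*(-159))) = 109/954 ≈ 0.11426)
(h + (a - 1*151662)) + T(223) = (109/954 + (70334 - 1*151662)) + (-2 + (2/181)*223) = (109/954 + (70334 - 151662)) + (-2 + 446/181) = (109/954 - 81328) + 84/181 = -77586803/954 + 84/181 = -14043131207/172674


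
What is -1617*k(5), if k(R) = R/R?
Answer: -1617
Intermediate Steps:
k(R) = 1
-1617*k(5) = -1617*1 = -1617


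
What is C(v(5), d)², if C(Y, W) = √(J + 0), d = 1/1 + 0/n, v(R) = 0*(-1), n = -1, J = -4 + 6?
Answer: 2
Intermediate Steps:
J = 2
v(R) = 0
d = 1 (d = 1/1 + 0/(-1) = 1*1 + 0*(-1) = 1 + 0 = 1)
C(Y, W) = √2 (C(Y, W) = √(2 + 0) = √2)
C(v(5), d)² = (√2)² = 2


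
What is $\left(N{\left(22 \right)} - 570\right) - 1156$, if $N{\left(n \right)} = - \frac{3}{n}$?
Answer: $- \frac{37975}{22} \approx -1726.1$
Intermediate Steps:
$\left(N{\left(22 \right)} - 570\right) - 1156 = \left(- \frac{3}{22} - 570\right) - 1156 = - \frac{12543}{22} - 1156 = - \frac{37975}{22}$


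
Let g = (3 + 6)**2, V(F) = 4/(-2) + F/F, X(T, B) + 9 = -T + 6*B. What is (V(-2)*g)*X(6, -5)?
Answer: 3645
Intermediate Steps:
X(T, B) = -9 - T + 6*B (X(T, B) = -9 + (-T + 6*B) = -9 - T + 6*B)
V(F) = -1 (V(F) = 4*(-1/2) + 1 = -2 + 1 = -1)
g = 81 (g = 9**2 = 81)
(V(-2)*g)*X(6, -5) = (-1*81)*(-9 - 1*6 + 6*(-5)) = -81*(-9 - 6 - 30) = -81*(-45) = 3645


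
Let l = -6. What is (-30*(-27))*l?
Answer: -4860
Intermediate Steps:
(-30*(-27))*l = -30*(-27)*(-6) = 810*(-6) = -4860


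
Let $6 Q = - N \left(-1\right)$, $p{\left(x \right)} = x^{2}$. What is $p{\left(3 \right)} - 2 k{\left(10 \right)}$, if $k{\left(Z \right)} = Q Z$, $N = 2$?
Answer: $\frac{7}{3} \approx 2.3333$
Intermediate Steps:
$Q = \frac{1}{3}$ ($Q = \frac{\left(-1\right) 2 \left(-1\right)}{6} = \frac{\left(-2\right) \left(-1\right)}{6} = \frac{1}{6} \cdot 2 = \frac{1}{3} \approx 0.33333$)
$k{\left(Z \right)} = \frac{Z}{3}$
$p{\left(3 \right)} - 2 k{\left(10 \right)} = 3^{2} - 2 \cdot \frac{1}{3} \cdot 10 = 9 - \frac{20}{3} = \frac{7}{3}$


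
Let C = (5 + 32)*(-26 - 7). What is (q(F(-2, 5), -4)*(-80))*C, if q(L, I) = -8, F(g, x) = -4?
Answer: -781440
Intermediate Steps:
C = -1221 (C = 37*(-33) = -1221)
(q(F(-2, 5), -4)*(-80))*C = -8*(-80)*(-1221) = 640*(-1221) = -781440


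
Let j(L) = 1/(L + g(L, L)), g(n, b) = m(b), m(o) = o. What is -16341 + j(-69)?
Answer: -2255059/138 ≈ -16341.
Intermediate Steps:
g(n, b) = b
j(L) = 1/(2*L) (j(L) = 1/(L + L) = 1/(2*L))
-16341 + j(-69) = -16341 + (½)/(-69) = -16341 + (½)*(-1/69) = -16341 - 1/138 = -2255059/138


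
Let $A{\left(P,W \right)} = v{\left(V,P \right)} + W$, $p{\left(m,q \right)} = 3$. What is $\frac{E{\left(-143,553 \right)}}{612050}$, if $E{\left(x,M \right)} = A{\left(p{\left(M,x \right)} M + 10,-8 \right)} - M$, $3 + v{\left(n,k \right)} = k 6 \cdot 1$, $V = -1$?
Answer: $\frac{189}{12241} \approx 0.01544$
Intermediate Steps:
$v{\left(n,k \right)} = -3 + 6 k$ ($v{\left(n,k \right)} = -3 + k 6 \cdot 1 = -3 + 6 k 1 = -3 + 6 k$)
$A{\left(P,W \right)} = -3 + W + 6 P$ ($A{\left(P,W \right)} = \left(-3 + 6 P\right) + W = -3 + W + 6 P$)
$E{\left(x,M \right)} = 49 + 17 M$ ($E{\left(x,M \right)} = \left(-3 - 8 + 6 \left(3 M + 10\right)\right) - M = \left(-3 - 8 + 6 \left(10 + 3 M\right)\right) - M = \left(-3 - 8 + \left(60 + 18 M\right)\right) - M = \left(49 + 18 M\right) - M = 49 + 17 M$)
$\frac{E{\left(-143,553 \right)}}{612050} = \frac{49 + 17 \cdot 553}{612050} = \left(49 + 9401\right) \frac{1}{612050} = 9450 \cdot \frac{1}{612050} = \frac{189}{12241}$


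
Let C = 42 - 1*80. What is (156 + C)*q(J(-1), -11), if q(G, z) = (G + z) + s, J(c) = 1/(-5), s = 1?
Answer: -6018/5 ≈ -1203.6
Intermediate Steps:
C = -38 (C = 42 - 80 = -38)
J(c) = -⅕
q(G, z) = 1 + G + z (q(G, z) = (G + z) + 1 = 1 + G + z)
(156 + C)*q(J(-1), -11) = (156 - 38)*(1 - ⅕ - 11) = 118*(-51/5) = -6018/5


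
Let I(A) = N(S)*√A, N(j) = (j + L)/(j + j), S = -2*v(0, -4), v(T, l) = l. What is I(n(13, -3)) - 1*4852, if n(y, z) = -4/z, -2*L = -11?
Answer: -4852 + 9*√3/16 ≈ -4851.0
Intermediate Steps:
L = 11/2 (L = -½*(-11) = 11/2 ≈ 5.5000)
S = 8 (S = -2*(-4) = 8)
N(j) = (11/2 + j)/(2*j) (N(j) = (j + 11/2)/(j + j) = (11/2 + j)/((2*j)) = (11/2 + j)*(1/(2*j)) = (11/2 + j)/(2*j))
I(A) = 27*√A/32 (I(A) = ((¼)*(11 + 2*8)/8)*√A = ((¼)*(⅛)*(11 + 16))*√A = ((¼)*(⅛)*27)*√A = 27*√A/32)
I(n(13, -3)) - 1*4852 = 27*√(-4/(-3))/32 - 1*4852 = 27*√(-4*(-⅓))/32 - 4852 = 27*√(4/3)/32 - 4852 = 27*(2*√3/3)/32 - 4852 = 9*√3/16 - 4852 = -4852 + 9*√3/16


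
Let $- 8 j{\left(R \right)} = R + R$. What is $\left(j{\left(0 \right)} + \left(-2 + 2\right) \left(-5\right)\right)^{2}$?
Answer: $0$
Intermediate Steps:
$j{\left(R \right)} = - \frac{R}{4}$ ($j{\left(R \right)} = - \frac{R + R}{8} = - \frac{2 R}{8} = - \frac{R}{4}$)
$\left(j{\left(0 \right)} + \left(-2 + 2\right) \left(-5\right)\right)^{2} = \left(\left(- \frac{1}{4}\right) 0 + \left(-2 + 2\right) \left(-5\right)\right)^{2} = \left(0 + 0 \left(-5\right)\right)^{2} = \left(0 + 0\right)^{2} = 0^{2} = 0$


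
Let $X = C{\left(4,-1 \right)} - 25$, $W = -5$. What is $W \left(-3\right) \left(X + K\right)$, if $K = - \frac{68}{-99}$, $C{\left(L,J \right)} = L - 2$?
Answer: $- \frac{11045}{33} \approx -334.7$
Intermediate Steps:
$C{\left(L,J \right)} = -2 + L$
$K = \frac{68}{99}$ ($K = \left(-68\right) \left(- \frac{1}{99}\right) = \frac{68}{99} \approx 0.68687$)
$X = -23$ ($X = \left(-2 + 4\right) - 25 = 2 - 25 = -23$)
$W \left(-3\right) \left(X + K\right) = \left(-5\right) \left(-3\right) \left(-23 + \frac{68}{99}\right) = 15 \left(- \frac{2209}{99}\right) = - \frac{11045}{33}$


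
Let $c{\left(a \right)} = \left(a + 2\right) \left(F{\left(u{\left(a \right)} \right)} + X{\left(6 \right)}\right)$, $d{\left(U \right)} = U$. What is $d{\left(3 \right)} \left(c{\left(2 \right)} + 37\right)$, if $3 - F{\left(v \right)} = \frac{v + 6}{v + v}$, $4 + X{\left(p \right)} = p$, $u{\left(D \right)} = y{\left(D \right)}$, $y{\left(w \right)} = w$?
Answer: $147$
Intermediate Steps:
$u{\left(D \right)} = D$
$X{\left(p \right)} = -4 + p$
$F{\left(v \right)} = 3 - \frac{6 + v}{2 v}$ ($F{\left(v \right)} = 3 - \frac{v + 6}{v + v} = 3 - \frac{6 + v}{2 v}$)
$c{\left(a \right)} = \left(2 + a\right) \left(\frac{9}{2} - \frac{3}{a}\right)$ ($c{\left(a \right)} = \left(a + 2\right) \left(\left(\frac{5}{2} - \frac{3}{a}\right) + \left(-4 + 6\right)\right) = \left(2 + a\right) \left(\left(\frac{5}{2} - \frac{3}{a}\right) + 2\right) = \left(2 + a\right) \left(\frac{9}{2} - \frac{3}{a}\right)$)
$d{\left(3 \right)} \left(c{\left(2 \right)} + 37\right) = 3 \left(\left(6 - \frac{6}{2} + \frac{9}{2} \cdot 2\right) + 37\right) = 3 \left(\left(6 - 3 + 9\right) + 37\right) = 3 \left(12 + 37\right) = 3 \cdot 49 = 147$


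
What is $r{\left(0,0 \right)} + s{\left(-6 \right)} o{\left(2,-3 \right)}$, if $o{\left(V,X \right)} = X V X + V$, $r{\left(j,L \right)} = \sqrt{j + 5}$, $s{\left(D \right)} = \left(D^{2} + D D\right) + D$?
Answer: $1320 + \sqrt{5} \approx 1322.2$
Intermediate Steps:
$s{\left(D \right)} = D + 2 D^{2}$ ($s{\left(D \right)} = \left(D^{2} + D^{2}\right) + D = 2 D^{2} + D = D + 2 D^{2}$)
$r{\left(j,L \right)} = \sqrt{5 + j}$
$o{\left(V,X \right)} = V + V X^{2}$ ($o{\left(V,X \right)} = V X X + V = V X^{2} + V = V + V X^{2}$)
$r{\left(0,0 \right)} + s{\left(-6 \right)} o{\left(2,-3 \right)} = \sqrt{5 + 0} + - 6 \left(1 + 2 \left(-6\right)\right) 2 \left(1 + \left(-3\right)^{2}\right) = \sqrt{5} + - 6 \left(1 - 12\right) 2 \left(1 + 9\right) = \sqrt{5} + \left(-6\right) \left(-11\right) 2 \cdot 10 = \sqrt{5} + 66 \cdot 20 = \sqrt{5} + 1320 = 1320 + \sqrt{5}$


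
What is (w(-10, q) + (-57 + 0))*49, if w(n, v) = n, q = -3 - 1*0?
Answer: -3283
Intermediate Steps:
q = -3 (q = -3 + 0 = -3)
(w(-10, q) + (-57 + 0))*49 = (-10 + (-57 + 0))*49 = (-10 - 57)*49 = -67*49 = -3283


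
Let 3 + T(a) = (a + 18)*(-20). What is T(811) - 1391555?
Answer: -1408138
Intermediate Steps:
T(a) = -363 - 20*a (T(a) = -3 + (a + 18)*(-20) = -3 + (18 + a)*(-20) = -3 + (-360 - 20*a) = -363 - 20*a)
T(811) - 1391555 = (-363 - 20*811) - 1391555 = (-363 - 16220) - 1391555 = -16583 - 1391555 = -1408138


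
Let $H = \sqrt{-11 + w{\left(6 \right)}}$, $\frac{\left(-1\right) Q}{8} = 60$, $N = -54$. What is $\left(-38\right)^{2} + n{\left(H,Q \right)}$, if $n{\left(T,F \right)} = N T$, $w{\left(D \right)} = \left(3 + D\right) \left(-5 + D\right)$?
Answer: $1444 - 54 i \sqrt{2} \approx 1444.0 - 76.368 i$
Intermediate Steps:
$w{\left(D \right)} = \left(-5 + D\right) \left(3 + D\right)$
$Q = -480$ ($Q = \left(-8\right) 60 = -480$)
$H = i \sqrt{2}$ ($H = \sqrt{-11 - \left(27 - 36\right)} = \sqrt{-11 - -9} = \sqrt{-11 + 9} = \sqrt{-2} = i \sqrt{2} \approx 1.4142 i$)
$n{\left(T,F \right)} = - 54 T$
$\left(-38\right)^{2} + n{\left(H,Q \right)} = \left(-38\right)^{2} - 54 i \sqrt{2} = 1444 - 54 i \sqrt{2}$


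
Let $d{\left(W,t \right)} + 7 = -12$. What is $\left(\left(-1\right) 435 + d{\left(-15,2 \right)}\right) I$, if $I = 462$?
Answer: $-209748$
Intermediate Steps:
$d{\left(W,t \right)} = -19$ ($d{\left(W,t \right)} = -7 - 12 = -19$)
$\left(\left(-1\right) 435 + d{\left(-15,2 \right)}\right) I = \left(\left(-1\right) 435 - 19\right) 462 = \left(-435 - 19\right) 462 = \left(-454\right) 462 = -209748$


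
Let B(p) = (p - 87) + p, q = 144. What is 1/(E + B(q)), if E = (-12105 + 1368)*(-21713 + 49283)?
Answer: -1/296018889 ≈ -3.3782e-9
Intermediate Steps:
E = -296019090 (E = -10737*27570 = -296019090)
B(p) = -87 + 2*p (B(p) = (-87 + p) + p = -87 + 2*p)
1/(E + B(q)) = 1/(-296019090 + (-87 + 2*144)) = 1/(-296019090 + (-87 + 288)) = 1/(-296019090 + 201) = 1/(-296018889) = -1/296018889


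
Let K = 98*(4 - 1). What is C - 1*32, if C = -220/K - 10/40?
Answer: -19403/588 ≈ -32.998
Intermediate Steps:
K = 294 (K = 98*3 = 294)
C = -587/588 (C = -220/294 - 10/40 = -220*1/294 - 10*1/40 = -110/147 - ¼ = -587/588 ≈ -0.99830)
C - 1*32 = -587/588 - 1*32 = -587/588 - 32 = -19403/588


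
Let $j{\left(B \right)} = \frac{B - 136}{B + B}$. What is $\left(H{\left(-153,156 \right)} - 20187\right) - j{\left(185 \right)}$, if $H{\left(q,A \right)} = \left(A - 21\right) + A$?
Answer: $- \frac{7361569}{370} \approx -19896.0$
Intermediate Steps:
$H{\left(q,A \right)} = -21 + 2 A$ ($H{\left(q,A \right)} = \left(-21 + A\right) + A = -21 + 2 A$)
$j{\left(B \right)} = \frac{-136 + B}{2 B}$
$\left(H{\left(-153,156 \right)} - 20187\right) - j{\left(185 \right)} = \left(\left(-21 + 2 \cdot 156\right) - 20187\right) - \frac{-136 + 185}{2 \cdot 185} = \left(\left(-21 + 312\right) - 20187\right) - \frac{1}{2} \cdot \frac{1}{185} \cdot 49 = \left(291 - 20187\right) - \frac{49}{370} = -19896 - \frac{49}{370} = - \frac{7361569}{370}$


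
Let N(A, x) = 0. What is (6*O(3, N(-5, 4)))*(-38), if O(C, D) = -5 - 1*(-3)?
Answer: 456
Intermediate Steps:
O(C, D) = -2 (O(C, D) = -5 + 3 = -2)
(6*O(3, N(-5, 4)))*(-38) = (6*(-2))*(-38) = -12*(-38) = 456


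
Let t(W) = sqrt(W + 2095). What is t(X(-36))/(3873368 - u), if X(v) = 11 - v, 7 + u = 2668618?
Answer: 3*sqrt(238)/1204757 ≈ 3.8416e-5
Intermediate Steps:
u = 2668611 (u = -7 + 2668618 = 2668611)
t(W) = sqrt(2095 + W)
t(X(-36))/(3873368 - u) = sqrt(2095 + (11 - 1*(-36)))/(3873368 - 1*2668611) = sqrt(2095 + (11 + 36))/(3873368 - 2668611) = sqrt(2095 + 47)/1204757 = sqrt(2142)*(1/1204757) = (3*sqrt(238))*(1/1204757) = 3*sqrt(238)/1204757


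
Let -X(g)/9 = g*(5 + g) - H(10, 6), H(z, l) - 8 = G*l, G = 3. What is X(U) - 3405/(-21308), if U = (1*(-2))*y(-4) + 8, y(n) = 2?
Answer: -1914315/21308 ≈ -89.840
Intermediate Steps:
U = 4 (U = (1*(-2))*2 + 8 = -2*2 + 8 = -4 + 8 = 4)
H(z, l) = 8 + 3*l
X(g) = 234 - 9*g*(5 + g) (X(g) = -9*(g*(5 + g) - (8 + 3*6)) = -9*(g*(5 + g) - (8 + 18)) = -9*(g*(5 + g) - 1*26) = -9*(g*(5 + g) - 26) = -9*(-26 + g*(5 + g)) = 234 - 9*g*(5 + g))
X(U) - 3405/(-21308) = (234 - 45*4 - 9*4**2) - 3405/(-21308) = (234 - 180 - 9*16) - 3405*(-1/21308) = (234 - 180 - 144) + 3405/21308 = -90 + 3405/21308 = -1914315/21308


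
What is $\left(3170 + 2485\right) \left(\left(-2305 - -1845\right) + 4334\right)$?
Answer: $21907470$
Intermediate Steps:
$\left(3170 + 2485\right) \left(\left(-2305 - -1845\right) + 4334\right) = 5655 \left(\left(-2305 + 1845\right) + 4334\right) = 5655 \left(-460 + 4334\right) = 5655 \cdot 3874 = 21907470$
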